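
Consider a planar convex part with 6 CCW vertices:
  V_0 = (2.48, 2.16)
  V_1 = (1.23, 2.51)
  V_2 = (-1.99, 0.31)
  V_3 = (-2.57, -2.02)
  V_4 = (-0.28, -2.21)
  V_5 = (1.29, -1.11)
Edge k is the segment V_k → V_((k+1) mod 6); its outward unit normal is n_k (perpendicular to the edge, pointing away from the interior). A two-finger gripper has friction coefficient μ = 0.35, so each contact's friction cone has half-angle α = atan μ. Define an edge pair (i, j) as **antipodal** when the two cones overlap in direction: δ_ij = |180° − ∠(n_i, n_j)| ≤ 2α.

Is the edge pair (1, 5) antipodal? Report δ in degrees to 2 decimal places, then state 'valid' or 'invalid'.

α = atan 0.35 = 19.29°;  2α = 38.58°
edge 1: e_1 = (-3.22, -2.20);  n_1 = (-0.5641, +0.8257)
edge 5: e_5 = (+1.19, +3.27);  n_5 = (+0.9397, -0.3420)
∠(n_1, n_5) = 144.34°
δ = |180° − 144.34°| = 35.66°
35.66° ≤ 2α = 38.58°  →  valid

δ = 35.66°, valid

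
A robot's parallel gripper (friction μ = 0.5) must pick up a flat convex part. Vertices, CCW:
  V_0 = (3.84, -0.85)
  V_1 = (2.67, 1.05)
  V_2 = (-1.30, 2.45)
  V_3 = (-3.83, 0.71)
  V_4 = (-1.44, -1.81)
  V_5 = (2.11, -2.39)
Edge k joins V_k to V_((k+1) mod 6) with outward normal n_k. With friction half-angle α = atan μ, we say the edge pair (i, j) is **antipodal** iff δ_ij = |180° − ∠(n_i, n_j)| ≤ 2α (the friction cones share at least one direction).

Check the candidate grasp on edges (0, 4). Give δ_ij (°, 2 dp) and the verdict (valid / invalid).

α = atan 0.5 = 26.57°;  2α = 53.13°
edge 0: e_0 = (-1.17, +1.90);  n_0 = (+0.8515, +0.5243)
edge 4: e_4 = (+3.55, -0.58);  n_4 = (-0.1612, -0.9869)
∠(n_0, n_4) = 130.90°
δ = |180° − 130.90°| = 49.10°
49.10° ≤ 2α = 53.13°  →  valid

δ = 49.10°, valid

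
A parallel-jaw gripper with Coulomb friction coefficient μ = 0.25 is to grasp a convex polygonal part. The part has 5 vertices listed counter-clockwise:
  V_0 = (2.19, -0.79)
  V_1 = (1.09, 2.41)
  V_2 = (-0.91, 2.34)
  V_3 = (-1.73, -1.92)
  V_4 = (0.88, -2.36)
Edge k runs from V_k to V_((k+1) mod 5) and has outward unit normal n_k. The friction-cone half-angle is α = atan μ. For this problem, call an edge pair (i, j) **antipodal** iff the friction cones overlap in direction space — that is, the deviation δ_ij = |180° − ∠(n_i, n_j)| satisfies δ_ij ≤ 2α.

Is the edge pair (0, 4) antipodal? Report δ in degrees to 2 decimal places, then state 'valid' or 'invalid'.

δ = 121.19°, invalid

α = atan 0.25 = 14.04°;  2α = 28.07°
edge 0: e_0 = (-1.10, +3.20);  n_0 = (+0.9457, +0.3251)
edge 4: e_4 = (+1.31, +1.57);  n_4 = (+0.7678, -0.6407)
∠(n_0, n_4) = 58.81°
δ = |180° − 58.81°| = 121.19°
121.19° > 2α = 28.07°  →  invalid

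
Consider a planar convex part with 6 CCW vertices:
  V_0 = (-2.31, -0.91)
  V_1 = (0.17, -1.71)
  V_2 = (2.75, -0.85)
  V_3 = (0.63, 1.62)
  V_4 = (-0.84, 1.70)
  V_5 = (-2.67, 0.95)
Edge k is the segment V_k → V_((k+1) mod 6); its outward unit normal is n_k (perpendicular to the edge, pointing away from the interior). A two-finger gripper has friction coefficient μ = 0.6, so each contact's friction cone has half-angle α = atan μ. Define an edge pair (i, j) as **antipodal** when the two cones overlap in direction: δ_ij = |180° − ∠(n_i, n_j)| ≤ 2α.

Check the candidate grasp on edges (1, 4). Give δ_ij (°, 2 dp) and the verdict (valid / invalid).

α = atan 0.6 = 30.96°;  2α = 61.93°
edge 1: e_1 = (+2.58, +0.86);  n_1 = (+0.3162, -0.9487)
edge 4: e_4 = (-1.83, -0.75);  n_4 = (-0.3792, +0.9253)
∠(n_1, n_4) = 176.15°
δ = |180° − 176.15°| = 3.85°
3.85° ≤ 2α = 61.93°  →  valid

δ = 3.85°, valid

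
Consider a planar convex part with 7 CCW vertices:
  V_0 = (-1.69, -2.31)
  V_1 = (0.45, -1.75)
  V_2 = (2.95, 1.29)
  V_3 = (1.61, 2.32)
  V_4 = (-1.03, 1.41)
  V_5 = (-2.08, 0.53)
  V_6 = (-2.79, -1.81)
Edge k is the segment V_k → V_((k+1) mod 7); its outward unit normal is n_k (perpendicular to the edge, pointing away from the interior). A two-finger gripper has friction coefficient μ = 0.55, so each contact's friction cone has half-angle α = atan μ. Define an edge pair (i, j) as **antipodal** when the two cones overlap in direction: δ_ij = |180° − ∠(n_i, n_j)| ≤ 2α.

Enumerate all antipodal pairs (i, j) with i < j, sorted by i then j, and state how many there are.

α = atan 0.55 = 28.81°;  2α = 57.62°
n_0 = (+0.2532, -0.9674)
n_1 = (+0.7724, -0.6352)
n_2 = (+0.6094, +0.7928)
n_3 = (-0.3259, +0.9454)
n_4 = (-0.6423, +0.7664)
n_5 = (-0.9569, +0.2903)
n_6 = (-0.4138, -0.9104)
  (0,1): δ = 144.10°  ·
  (0,2): δ = 52.21°  ✓
  (0,3): δ = 4.35°  ✓
  (0,4): δ = 25.30°  ✓
  (0,5): δ = 58.46°  ·
  (0,6): δ = 140.89°  ·
  (1,2): δ = 88.12°  ·
  (1,3): δ = 31.55°  ✓
  (1,4): δ = 10.60°  ✓
  (1,5): δ = 22.55°  ✓
  (1,6): δ = 104.99°  ·
  (2,3): δ = 123.43°  ·
  (2,4): δ = 102.49°  ·
  (2,5): δ = 69.33°  ·
  (2,6): δ = 13.10°  ✓
  (3,4): δ = 159.05°  ·
  (3,5): δ = 125.90°  ·
  (3,6): δ = 43.46°  ✓
  (4,5): δ = 146.84°  ·
  (4,6): δ = 64.41°  ·
  (5,6): δ = 97.57°  ·
antipodal pairs: 8

count = 8; pairs: (0,2), (0,3), (0,4), (1,3), (1,4), (1,5), (2,6), (3,6)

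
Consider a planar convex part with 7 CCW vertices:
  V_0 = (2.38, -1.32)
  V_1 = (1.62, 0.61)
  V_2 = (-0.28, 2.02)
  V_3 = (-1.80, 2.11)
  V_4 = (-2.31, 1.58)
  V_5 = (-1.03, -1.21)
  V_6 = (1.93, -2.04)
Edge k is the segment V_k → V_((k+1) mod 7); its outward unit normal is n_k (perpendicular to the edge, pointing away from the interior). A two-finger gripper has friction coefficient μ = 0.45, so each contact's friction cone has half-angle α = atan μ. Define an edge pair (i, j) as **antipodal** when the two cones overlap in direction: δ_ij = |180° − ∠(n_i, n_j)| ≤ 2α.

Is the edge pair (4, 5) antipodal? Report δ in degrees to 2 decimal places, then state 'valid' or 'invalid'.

δ = 130.31°, invalid

α = atan 0.45 = 24.23°;  2α = 48.46°
edge 4: e_4 = (+1.28, -2.79);  n_4 = (-0.9089, -0.4170)
edge 5: e_5 = (+2.96, -0.83);  n_5 = (-0.2700, -0.9629)
∠(n_4, n_5) = 49.69°
δ = |180° − 49.69°| = 130.31°
130.31° > 2α = 48.46°  →  invalid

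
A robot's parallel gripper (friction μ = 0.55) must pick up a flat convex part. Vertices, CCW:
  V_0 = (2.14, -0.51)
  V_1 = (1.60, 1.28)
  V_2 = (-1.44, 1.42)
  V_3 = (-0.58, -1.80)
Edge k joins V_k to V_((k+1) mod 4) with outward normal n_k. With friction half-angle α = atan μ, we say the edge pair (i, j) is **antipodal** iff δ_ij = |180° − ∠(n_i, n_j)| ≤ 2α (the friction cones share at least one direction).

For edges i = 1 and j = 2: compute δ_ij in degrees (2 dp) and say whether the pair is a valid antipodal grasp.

δ = 72.41°, invalid

α = atan 0.55 = 28.81°;  2α = 57.62°
edge 1: e_1 = (-3.04, +0.14);  n_1 = (+0.0460, +0.9989)
edge 2: e_2 = (+0.86, -3.22);  n_2 = (-0.9661, -0.2580)
∠(n_1, n_2) = 107.59°
δ = |180° − 107.59°| = 72.41°
72.41° > 2α = 57.62°  →  invalid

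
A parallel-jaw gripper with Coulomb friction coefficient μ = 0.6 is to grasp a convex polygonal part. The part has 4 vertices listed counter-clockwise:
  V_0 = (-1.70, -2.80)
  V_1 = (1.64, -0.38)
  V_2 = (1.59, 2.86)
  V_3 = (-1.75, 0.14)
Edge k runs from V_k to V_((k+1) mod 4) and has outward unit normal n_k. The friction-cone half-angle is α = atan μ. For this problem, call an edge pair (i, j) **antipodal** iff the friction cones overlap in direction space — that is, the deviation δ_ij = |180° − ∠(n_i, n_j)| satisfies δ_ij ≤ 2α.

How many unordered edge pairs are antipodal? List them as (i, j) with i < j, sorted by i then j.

count = 4; pairs: (0,2), (0,3), (1,2), (1,3)

α = atan 0.6 = 30.96°;  2α = 61.93°
n_0 = (+0.5867, -0.8098)
n_1 = (+0.9999, +0.0154)
n_2 = (-0.6315, +0.7754)
n_3 = (-0.9999, -0.0170)
  (0,1): δ = 125.04°  ·
  (0,2): δ = 3.23°  ✓
  (0,3): δ = 55.05°  ✓
  (1,2): δ = 51.73°  ✓
  (1,3): δ = 0.09°  ✓
  (2,3): δ = 128.18°  ·
antipodal pairs: 4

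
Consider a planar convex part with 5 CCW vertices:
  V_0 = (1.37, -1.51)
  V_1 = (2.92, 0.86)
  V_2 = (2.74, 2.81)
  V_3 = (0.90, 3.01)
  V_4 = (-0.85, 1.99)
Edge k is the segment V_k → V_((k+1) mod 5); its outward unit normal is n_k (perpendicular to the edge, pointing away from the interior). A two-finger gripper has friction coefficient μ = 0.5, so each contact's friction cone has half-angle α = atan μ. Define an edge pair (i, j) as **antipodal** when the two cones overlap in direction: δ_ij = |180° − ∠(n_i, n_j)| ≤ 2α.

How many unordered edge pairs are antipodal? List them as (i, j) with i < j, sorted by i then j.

α = atan 0.5 = 26.57°;  2α = 53.13°
n_0 = (+0.8369, -0.5473)
n_1 = (+0.9958, +0.0919)
n_2 = (+0.1081, +0.9941)
n_3 = (-0.5036, +0.8640)
n_4 = (-0.8445, -0.5356)
  (0,1): δ = 141.54°  ·
  (0,2): δ = 63.02°  ·
  (0,3): δ = 26.58°  ✓
  (0,4): δ = 65.57°  ·
  (1,2): δ = 101.48°  ·
  (1,3): δ = 65.04°  ·
  (1,4): δ = 27.11°  ✓
  (2,3): δ = 143.56°  ·
  (2,4): δ = 51.41°  ✓
  (3,4): δ = 87.85°  ·
antipodal pairs: 3

count = 3; pairs: (0,3), (1,4), (2,4)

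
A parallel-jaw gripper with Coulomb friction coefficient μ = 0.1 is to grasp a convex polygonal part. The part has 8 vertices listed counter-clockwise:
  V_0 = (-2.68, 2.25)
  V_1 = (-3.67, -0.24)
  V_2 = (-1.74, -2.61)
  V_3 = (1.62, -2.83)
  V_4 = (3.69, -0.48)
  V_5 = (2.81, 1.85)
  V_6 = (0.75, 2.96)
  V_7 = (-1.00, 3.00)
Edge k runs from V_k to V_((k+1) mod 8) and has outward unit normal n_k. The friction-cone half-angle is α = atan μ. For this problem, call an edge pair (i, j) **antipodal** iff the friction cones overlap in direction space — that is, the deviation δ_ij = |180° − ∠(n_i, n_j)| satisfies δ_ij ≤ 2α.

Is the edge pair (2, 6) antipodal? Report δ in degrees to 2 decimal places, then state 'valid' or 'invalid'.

α = atan 0.1 = 5.71°;  2α = 11.42°
edge 2: e_2 = (+3.36, -0.22);  n_2 = (-0.0653, -0.9979)
edge 6: e_6 = (-1.75, +0.04);  n_6 = (+0.0229, +0.9997)
∠(n_2, n_6) = 177.56°
δ = |180° − 177.56°| = 2.44°
2.44° ≤ 2α = 11.42°  →  valid

δ = 2.44°, valid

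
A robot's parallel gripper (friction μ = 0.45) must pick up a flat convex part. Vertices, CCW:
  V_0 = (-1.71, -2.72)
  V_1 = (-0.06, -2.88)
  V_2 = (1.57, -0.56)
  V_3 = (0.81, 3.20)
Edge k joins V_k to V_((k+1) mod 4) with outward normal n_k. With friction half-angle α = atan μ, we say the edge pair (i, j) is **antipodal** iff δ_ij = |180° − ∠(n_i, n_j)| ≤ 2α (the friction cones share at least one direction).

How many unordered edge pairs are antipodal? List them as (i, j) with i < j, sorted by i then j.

count = 2; pairs: (1,3), (2,3)

α = atan 0.45 = 24.23°;  2α = 48.46°
n_0 = (-0.0965, -0.9953)
n_1 = (+0.8182, -0.5749)
n_2 = (+0.9802, +0.1981)
n_3 = (-0.9201, +0.3917)
  (0,1): δ = 119.55°  ·
  (0,2): δ = 73.03°  ·
  (0,3): δ = 72.48°  ·
  (1,2): δ = 133.48°  ·
  (1,3): δ = 12.03°  ✓
  (2,3): δ = 34.49°  ✓
antipodal pairs: 2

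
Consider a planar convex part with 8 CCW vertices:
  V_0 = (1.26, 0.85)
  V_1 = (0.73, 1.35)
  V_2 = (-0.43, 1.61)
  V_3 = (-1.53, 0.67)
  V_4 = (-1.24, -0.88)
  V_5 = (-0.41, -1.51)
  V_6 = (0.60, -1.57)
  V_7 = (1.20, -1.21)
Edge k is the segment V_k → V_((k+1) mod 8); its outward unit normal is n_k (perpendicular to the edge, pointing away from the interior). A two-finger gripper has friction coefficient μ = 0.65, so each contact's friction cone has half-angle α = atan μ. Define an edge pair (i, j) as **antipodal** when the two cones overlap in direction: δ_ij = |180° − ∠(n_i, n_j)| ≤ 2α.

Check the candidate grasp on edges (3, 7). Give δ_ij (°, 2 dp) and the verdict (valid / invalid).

α = atan 0.65 = 33.02°;  2α = 66.05°
edge 3: e_3 = (+0.29, -1.55);  n_3 = (-0.9829, -0.1839)
edge 7: e_7 = (+0.06, +2.06);  n_7 = (+0.9996, -0.0291)
∠(n_3, n_7) = 167.73°
δ = |180° − 167.73°| = 12.27°
12.27° ≤ 2α = 66.05°  →  valid

δ = 12.27°, valid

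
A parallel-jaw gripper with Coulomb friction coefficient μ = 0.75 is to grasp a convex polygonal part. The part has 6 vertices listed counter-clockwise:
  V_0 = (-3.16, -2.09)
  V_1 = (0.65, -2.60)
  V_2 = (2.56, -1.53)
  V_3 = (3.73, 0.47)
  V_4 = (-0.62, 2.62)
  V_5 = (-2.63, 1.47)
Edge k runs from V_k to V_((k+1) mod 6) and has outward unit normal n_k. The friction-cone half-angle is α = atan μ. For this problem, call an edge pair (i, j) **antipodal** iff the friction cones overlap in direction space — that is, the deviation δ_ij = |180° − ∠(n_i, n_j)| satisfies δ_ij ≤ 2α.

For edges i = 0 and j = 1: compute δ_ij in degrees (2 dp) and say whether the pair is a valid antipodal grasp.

α = atan 0.75 = 36.87°;  2α = 73.74°
edge 0: e_0 = (+3.81, -0.51);  n_0 = (-0.1327, -0.9912)
edge 1: e_1 = (+1.91, +1.07);  n_1 = (+0.4887, -0.8724)
∠(n_0, n_1) = 36.88°
δ = |180° − 36.88°| = 143.12°
143.12° > 2α = 73.74°  →  invalid

δ = 143.12°, invalid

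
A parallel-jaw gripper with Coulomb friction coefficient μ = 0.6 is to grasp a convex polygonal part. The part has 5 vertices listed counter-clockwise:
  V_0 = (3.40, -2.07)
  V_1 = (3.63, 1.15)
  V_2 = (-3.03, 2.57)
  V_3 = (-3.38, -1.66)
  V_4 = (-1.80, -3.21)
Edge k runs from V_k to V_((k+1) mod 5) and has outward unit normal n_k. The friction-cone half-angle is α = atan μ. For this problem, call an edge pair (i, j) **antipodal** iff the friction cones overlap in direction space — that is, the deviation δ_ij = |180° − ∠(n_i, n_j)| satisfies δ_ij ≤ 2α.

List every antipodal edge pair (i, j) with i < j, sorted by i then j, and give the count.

count = 4; pairs: (0,2), (0,3), (1,3), (1,4)

α = atan 0.6 = 30.96°;  2α = 61.93°
n_0 = (+0.9975, -0.0712)
n_1 = (+0.2085, +0.9780)
n_2 = (-0.9966, +0.0825)
n_3 = (-0.7003, -0.7139)
n_4 = (+0.2141, -0.9768)
  (0,1): δ = 97.95°  ·
  (0,2): δ = 0.64°  ✓
  (0,3): δ = 49.63°  ✓
  (0,4): δ = 106.45°  ·
  (1,2): δ = 82.69°  ·
  (1,3): δ = 32.41°  ✓
  (1,4): δ = 24.40°  ✓
  (2,3): δ = 129.72°  ·
  (2,4): δ = 72.90°  ·
  (3,4): δ = 123.18°  ·
antipodal pairs: 4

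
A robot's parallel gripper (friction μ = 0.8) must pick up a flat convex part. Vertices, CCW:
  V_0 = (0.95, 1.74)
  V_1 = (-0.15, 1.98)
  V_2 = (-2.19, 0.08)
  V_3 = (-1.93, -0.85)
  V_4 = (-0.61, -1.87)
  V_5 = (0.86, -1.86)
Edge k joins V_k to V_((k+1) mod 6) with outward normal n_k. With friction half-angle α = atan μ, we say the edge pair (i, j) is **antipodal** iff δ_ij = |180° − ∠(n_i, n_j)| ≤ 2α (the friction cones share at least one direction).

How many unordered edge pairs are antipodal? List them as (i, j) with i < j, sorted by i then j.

count = 7; pairs: (0,2), (0,3), (0,4), (1,4), (1,5), (2,5), (3,5)

α = atan 0.8 = 38.66°;  2α = 77.32°
n_0 = (+0.2132, +0.9770)
n_1 = (-0.6816, +0.7318)
n_2 = (-0.9631, -0.2692)
n_3 = (-0.6114, -0.7913)
n_4 = (+0.0068, -1.0000)
n_5 = (+0.9997, -0.0250)
  (0,1): δ = 124.73°  ·
  (0,2): δ = 62.07°  ✓
  (0,3): δ = 25.39°  ✓
  (0,4): δ = 12.70°  ✓
  (0,5): δ = 100.88°  ·
  (1,2): δ = 117.35°  ·
  (1,3): δ = 80.66°  ·
  (1,4): δ = 42.58°  ✓
  (1,5): δ = 45.60°  ✓
  (2,3): δ = 143.31°  ·
  (2,4): δ = 105.23°  ·
  (2,5): δ = 17.05°  ✓
  (3,4): δ = 141.92°  ·
  (3,5): δ = 53.74°  ✓
  (4,5): δ = 91.82°  ·
antipodal pairs: 7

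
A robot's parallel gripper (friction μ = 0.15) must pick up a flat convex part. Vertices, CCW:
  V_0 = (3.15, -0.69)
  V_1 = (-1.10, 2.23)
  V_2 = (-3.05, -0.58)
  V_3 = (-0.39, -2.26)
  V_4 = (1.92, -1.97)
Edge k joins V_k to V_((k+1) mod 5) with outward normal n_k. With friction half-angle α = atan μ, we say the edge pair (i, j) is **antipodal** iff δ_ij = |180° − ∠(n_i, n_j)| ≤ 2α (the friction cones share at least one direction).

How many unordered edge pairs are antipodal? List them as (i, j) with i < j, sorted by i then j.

count = 2; pairs: (0,2), (1,4)

α = atan 0.15 = 8.53°;  2α = 17.06°
n_0 = (+0.5663, +0.8242)
n_1 = (-0.8216, +0.5701)
n_2 = (-0.5340, -0.8455)
n_3 = (+0.1246, -0.9922)
n_4 = (+0.7210, -0.6929)
  (0,1): δ = 90.27°  ·
  (0,2): δ = 2.22°  ✓
  (0,3): δ = 41.65°  ·
  (0,4): δ = 80.63°  ·
  (1,2): δ = 87.52°  ·
  (1,3): δ = 48.09°  ·
  (1,4): δ = 9.10°  ✓
  (2,3): δ = 140.57°  ·
  (2,4): δ = 101.58°  ·
  (3,4): δ = 141.01°  ·
antipodal pairs: 2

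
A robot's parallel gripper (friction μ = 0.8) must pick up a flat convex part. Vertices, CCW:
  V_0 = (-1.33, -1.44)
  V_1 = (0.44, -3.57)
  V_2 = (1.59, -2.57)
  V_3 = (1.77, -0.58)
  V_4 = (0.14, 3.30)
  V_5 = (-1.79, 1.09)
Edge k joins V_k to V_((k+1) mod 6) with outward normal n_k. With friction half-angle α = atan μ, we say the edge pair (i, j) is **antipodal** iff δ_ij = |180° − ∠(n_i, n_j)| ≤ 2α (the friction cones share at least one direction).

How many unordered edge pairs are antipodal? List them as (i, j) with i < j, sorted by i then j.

count = 8; pairs: (0,2), (0,3), (1,4), (1,5), (2,4), (2,5), (3,4), (3,5)

α = atan 0.8 = 38.66°;  2α = 77.32°
n_0 = (-0.7691, -0.6391)
n_1 = (+0.6562, -0.7546)
n_2 = (+0.9959, -0.0901)
n_3 = (+0.9219, +0.3873)
n_4 = (-0.7532, +0.6578)
n_5 = (-0.9839, -0.1789)
  (0,1): δ = 88.72°  ·
  (0,2): δ = 44.89°  ✓
  (0,3): δ = 16.94°  ✓
  (0,4): δ = 99.14°  ·
  (0,5): δ = 150.58°  ·
  (1,2): δ = 136.18°  ·
  (1,3): δ = 108.22°  ·
  (1,4): δ = 7.86°  ✓
  (1,5): δ = 59.30°  ✓
  (2,3): δ = 152.04°  ·
  (2,4): δ = 35.96°  ✓
  (2,5): δ = 15.47°  ✓
  (3,4): δ = 63.92°  ✓
  (3,5): δ = 12.48°  ✓
  (4,5): δ = 128.56°  ·
antipodal pairs: 8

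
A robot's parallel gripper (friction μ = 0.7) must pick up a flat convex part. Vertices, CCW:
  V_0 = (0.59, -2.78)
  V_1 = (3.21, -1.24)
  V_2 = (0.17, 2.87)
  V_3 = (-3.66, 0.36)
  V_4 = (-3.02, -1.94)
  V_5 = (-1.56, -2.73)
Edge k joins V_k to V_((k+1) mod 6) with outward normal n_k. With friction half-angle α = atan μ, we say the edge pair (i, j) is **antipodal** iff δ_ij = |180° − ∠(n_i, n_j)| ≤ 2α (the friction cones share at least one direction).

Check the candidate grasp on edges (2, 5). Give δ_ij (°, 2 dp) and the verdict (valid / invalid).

δ = 34.57°, valid

α = atan 0.7 = 34.99°;  2α = 69.98°
edge 2: e_2 = (-3.83, -2.51);  n_2 = (-0.5481, +0.8364)
edge 5: e_5 = (+2.15, -0.05);  n_5 = (-0.0232, -0.9997)
∠(n_2, n_5) = 145.43°
δ = |180° − 145.43°| = 34.57°
34.57° ≤ 2α = 69.98°  →  valid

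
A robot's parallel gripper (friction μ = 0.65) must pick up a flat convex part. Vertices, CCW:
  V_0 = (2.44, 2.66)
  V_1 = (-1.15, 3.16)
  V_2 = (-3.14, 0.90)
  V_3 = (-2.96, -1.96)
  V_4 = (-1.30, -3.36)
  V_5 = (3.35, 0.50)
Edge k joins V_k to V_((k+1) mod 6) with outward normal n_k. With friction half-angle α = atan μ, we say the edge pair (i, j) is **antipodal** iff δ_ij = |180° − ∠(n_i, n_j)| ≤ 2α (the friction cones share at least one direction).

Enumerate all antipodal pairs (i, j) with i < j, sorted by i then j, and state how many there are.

α = atan 0.65 = 33.02°;  2α = 66.05°
n_0 = (+0.1379, +0.9904)
n_1 = (-0.7505, +0.6609)
n_2 = (-0.9980, -0.0628)
n_3 = (-0.6447, -0.7644)
n_4 = (+0.6387, -0.7694)
n_5 = (+0.9216, +0.3882)
  (0,1): δ = 123.44°  ·
  (0,2): δ = 78.47°  ·
  (0,3): δ = 32.21°  ✓
  (0,4): δ = 47.63°  ✓
  (0,5): δ = 120.77°  ·
  (1,2): δ = 135.03°  ·
  (1,3): δ = 88.78°  ·
  (1,4): δ = 8.94°  ✓
  (1,5): δ = 64.21°  ✓
  (2,3): δ = 133.74°  ·
  (2,4): δ = 53.90°  ✓
  (2,5): δ = 19.24°  ✓
  (3,4): δ = 100.16°  ·
  (3,5): δ = 27.01°  ✓
  (4,5): δ = 106.85°  ·
antipodal pairs: 7

count = 7; pairs: (0,3), (0,4), (1,4), (1,5), (2,4), (2,5), (3,5)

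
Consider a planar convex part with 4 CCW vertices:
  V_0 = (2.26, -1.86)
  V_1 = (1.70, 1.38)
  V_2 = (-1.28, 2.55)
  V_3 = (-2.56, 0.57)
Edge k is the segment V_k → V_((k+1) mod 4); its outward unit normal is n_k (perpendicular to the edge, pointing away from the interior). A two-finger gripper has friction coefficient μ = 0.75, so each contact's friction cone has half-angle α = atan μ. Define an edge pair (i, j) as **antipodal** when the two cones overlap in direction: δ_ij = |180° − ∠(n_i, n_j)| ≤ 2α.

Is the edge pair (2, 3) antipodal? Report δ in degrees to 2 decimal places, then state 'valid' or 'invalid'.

δ = 83.87°, invalid

α = atan 0.75 = 36.87°;  2α = 73.74°
edge 2: e_2 = (-1.28, -1.98);  n_2 = (-0.8398, +0.5429)
edge 3: e_3 = (+4.82, -2.43);  n_3 = (-0.4502, -0.8929)
∠(n_2, n_3) = 96.13°
δ = |180° − 96.13°| = 83.87°
83.87° > 2α = 73.74°  →  invalid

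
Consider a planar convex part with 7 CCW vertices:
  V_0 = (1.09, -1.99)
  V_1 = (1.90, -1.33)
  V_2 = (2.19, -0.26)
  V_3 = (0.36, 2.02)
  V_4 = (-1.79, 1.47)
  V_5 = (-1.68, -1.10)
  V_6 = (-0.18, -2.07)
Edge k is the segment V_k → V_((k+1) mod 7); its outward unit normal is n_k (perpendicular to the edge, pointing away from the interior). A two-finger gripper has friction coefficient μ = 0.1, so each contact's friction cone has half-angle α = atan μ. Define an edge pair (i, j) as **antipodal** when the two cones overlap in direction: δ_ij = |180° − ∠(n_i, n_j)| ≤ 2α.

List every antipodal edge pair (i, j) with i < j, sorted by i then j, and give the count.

count = 1; pairs: (3,6)

α = atan 0.1 = 5.71°;  2α = 11.42°
n_0 = (+0.6317, -0.7752)
n_1 = (+0.9652, -0.2616)
n_2 = (+0.7799, +0.6259)
n_3 = (-0.2478, +0.9688)
n_4 = (-0.9991, -0.0428)
n_5 = (-0.5430, -0.8397)
n_6 = (+0.0629, -0.9980)
  (0,1): δ = 144.34°  ·
  (0,2): δ = 90.42°  ·
  (0,3): δ = 24.82°  ·
  (0,4): δ = 53.28°  ·
  (0,5): δ = 107.94°  ·
  (0,6): δ = 144.43°  ·
  (1,2): δ = 126.08°  ·
  (1,3): δ = 60.49°  ·
  (1,4): δ = 17.62°  ·
  (1,5): δ = 72.28°  ·
  (1,6): δ = 108.77°  ·
  (2,3): δ = 114.40°  ·
  (2,4): δ = 36.30°  ·
  (2,5): δ = 18.36°  ·
  (2,6): δ = 54.85°  ·
  (3,4): δ = 101.90°  ·
  (3,5): δ = 47.24°  ·
  (3,6): δ = 10.74°  ✓
  (4,5): δ = 125.34°  ·
  (4,6): δ = 88.85°  ·
  (5,6): δ = 143.51°  ·
antipodal pairs: 1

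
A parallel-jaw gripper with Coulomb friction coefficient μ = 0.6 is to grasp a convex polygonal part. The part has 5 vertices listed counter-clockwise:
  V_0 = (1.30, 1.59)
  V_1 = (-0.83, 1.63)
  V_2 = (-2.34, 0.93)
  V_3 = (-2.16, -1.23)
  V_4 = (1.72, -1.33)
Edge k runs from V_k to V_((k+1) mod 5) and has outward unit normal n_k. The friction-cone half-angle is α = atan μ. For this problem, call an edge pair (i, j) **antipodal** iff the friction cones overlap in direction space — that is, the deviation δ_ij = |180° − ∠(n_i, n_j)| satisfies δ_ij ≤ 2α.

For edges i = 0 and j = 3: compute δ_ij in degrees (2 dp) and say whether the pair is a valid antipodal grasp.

δ = 0.40°, valid

α = atan 0.6 = 30.96°;  2α = 61.93°
edge 0: e_0 = (-2.13, +0.04);  n_0 = (+0.0188, +0.9998)
edge 3: e_3 = (+3.88, -0.10);  n_3 = (-0.0258, -0.9997)
∠(n_0, n_3) = 179.60°
δ = |180° − 179.60°| = 0.40°
0.40° ≤ 2α = 61.93°  →  valid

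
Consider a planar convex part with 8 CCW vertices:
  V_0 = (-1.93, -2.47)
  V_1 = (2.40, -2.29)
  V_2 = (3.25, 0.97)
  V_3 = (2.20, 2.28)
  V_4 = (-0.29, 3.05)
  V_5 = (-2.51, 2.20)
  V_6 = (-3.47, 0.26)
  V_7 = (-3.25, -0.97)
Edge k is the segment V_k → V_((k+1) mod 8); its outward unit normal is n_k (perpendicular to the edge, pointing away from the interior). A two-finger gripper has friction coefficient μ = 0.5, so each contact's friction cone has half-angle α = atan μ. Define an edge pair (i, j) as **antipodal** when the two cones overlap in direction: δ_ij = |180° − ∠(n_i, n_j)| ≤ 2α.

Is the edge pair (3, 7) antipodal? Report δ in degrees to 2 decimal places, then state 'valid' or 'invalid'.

δ = 31.47°, valid

α = atan 0.5 = 26.57°;  2α = 53.13°
edge 3: e_3 = (-2.49, +0.77);  n_3 = (+0.2954, +0.9554)
edge 7: e_7 = (+1.32, -1.50);  n_7 = (-0.7507, -0.6606)
∠(n_3, n_7) = 148.53°
δ = |180° − 148.53°| = 31.47°
31.47° ≤ 2α = 53.13°  →  valid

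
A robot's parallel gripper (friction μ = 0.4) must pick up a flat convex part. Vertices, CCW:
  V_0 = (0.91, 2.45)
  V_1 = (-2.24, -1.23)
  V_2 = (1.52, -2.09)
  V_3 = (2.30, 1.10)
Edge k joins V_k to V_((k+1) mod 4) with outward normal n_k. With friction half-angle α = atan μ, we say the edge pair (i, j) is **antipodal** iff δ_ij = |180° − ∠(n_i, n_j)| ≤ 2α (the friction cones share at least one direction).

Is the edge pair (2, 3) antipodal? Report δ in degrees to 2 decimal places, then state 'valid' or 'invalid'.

α = atan 0.4 = 21.80°;  2α = 43.60°
edge 2: e_2 = (+0.78, +3.19);  n_2 = (+0.9714, -0.2375)
edge 3: e_3 = (-1.39, +1.35);  n_3 = (+0.6967, +0.7174)
∠(n_2, n_3) = 59.58°
δ = |180° − 59.58°| = 120.42°
120.42° > 2α = 43.60°  →  invalid

δ = 120.42°, invalid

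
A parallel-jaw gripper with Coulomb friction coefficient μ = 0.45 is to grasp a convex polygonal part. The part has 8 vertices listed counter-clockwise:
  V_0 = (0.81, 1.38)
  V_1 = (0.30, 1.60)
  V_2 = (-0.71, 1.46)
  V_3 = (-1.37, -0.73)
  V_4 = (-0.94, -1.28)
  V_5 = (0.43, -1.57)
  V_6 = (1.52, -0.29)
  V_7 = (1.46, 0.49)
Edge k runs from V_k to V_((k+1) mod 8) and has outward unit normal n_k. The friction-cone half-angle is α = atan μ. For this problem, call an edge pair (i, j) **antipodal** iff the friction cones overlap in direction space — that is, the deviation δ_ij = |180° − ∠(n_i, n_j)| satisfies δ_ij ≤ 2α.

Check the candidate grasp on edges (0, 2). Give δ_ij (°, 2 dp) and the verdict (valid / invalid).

α = atan 0.45 = 24.23°;  2α = 48.46°
edge 0: e_0 = (-0.51, +0.22);  n_0 = (+0.3961, +0.9182)
edge 2: e_2 = (-0.66, -2.19);  n_2 = (-0.9575, +0.2886)
∠(n_0, n_2) = 96.56°
δ = |180° − 96.56°| = 83.44°
83.44° > 2α = 48.46°  →  invalid

δ = 83.44°, invalid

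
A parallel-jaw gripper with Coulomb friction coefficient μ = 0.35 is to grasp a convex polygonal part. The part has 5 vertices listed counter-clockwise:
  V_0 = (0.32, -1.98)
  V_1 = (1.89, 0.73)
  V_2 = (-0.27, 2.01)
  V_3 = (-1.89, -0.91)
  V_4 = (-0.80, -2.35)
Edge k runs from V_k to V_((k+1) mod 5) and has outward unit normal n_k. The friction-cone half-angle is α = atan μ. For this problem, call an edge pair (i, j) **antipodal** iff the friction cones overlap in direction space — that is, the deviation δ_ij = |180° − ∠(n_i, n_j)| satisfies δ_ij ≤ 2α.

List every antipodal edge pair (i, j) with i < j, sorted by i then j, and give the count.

α = atan 0.35 = 19.29°;  2α = 38.58°
n_0 = (+0.8653, -0.5013)
n_1 = (+0.5098, +0.8603)
n_2 = (-0.8744, +0.4851)
n_3 = (-0.7973, -0.6035)
n_4 = (+0.3137, -0.9495)
  (0,1): δ = 90.57°  ·
  (0,2): δ = 1.06°  ✓
  (0,3): δ = 67.21°  ·
  (0,4): δ = 138.37°  ·
  (1,2): δ = 88.37°  ·
  (1,3): δ = 22.23°  ✓
  (1,4): δ = 48.93°  ·
  (2,3): δ = 113.86°  ·
  (2,4): δ = 42.70°  ·
  (3,4): δ = 108.84°  ·
antipodal pairs: 2

count = 2; pairs: (0,2), (1,3)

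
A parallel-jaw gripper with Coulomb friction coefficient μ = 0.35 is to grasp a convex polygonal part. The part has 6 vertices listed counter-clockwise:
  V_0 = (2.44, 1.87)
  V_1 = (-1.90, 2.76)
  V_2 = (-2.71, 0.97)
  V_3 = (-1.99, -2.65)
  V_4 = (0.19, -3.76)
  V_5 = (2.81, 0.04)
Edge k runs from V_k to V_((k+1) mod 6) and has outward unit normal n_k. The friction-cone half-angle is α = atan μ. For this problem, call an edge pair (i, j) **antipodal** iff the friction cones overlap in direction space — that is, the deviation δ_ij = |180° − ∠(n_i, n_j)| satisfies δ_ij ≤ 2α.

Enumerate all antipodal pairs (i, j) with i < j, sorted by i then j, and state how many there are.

α = atan 0.35 = 19.29°;  2α = 38.58°
n_0 = (+0.2009, +0.9796)
n_1 = (-0.9111, +0.4123)
n_2 = (-0.9808, -0.1951)
n_3 = (-0.4537, -0.8911)
n_4 = (+0.8233, -0.5676)
n_5 = (+0.9802, +0.1982)
  (0,1): δ = 102.76°  ·
  (0,2): δ = 67.16°  ·
  (0,3): δ = 15.40°  ✓
  (0,4): δ = 67.00°  ·
  (0,5): δ = 113.02°  ·
  (1,2): δ = 144.40°  ·
  (1,3): δ = 92.64°  ·
  (1,4): δ = 10.24°  ✓
  (1,5): δ = 35.78°  ✓
  (2,3): δ = 128.23°  ·
  (2,4): δ = 45.83°  ·
  (2,5): δ = 0.18°  ✓
  (3,4): δ = 97.60°  ·
  (3,5): δ = 51.59°  ·
  (4,5): δ = 133.98°  ·
antipodal pairs: 4

count = 4; pairs: (0,3), (1,4), (1,5), (2,5)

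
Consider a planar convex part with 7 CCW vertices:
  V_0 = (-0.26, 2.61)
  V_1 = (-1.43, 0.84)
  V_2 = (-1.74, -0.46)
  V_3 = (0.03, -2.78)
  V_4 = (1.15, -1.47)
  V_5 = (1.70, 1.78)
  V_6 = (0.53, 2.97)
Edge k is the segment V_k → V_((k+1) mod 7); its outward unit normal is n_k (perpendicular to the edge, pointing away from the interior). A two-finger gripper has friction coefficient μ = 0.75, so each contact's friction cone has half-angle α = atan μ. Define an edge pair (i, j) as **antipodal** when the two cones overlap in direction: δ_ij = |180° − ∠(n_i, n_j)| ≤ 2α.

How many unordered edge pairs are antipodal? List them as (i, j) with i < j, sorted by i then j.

α = atan 0.75 = 36.87°;  2α = 73.74°
n_0 = (-0.8342, +0.5514)
n_1 = (-0.9727, +0.2320)
n_2 = (-0.7950, -0.6066)
n_3 = (+0.7601, -0.6498)
n_4 = (+0.9860, -0.1669)
n_5 = (+0.7131, +0.7011)
n_6 = (-0.4147, +0.9100)
  (0,1): δ = 159.95°  ·
  (0,2): δ = 109.19°  ·
  (0,3): δ = 7.06°  ✓
  (0,4): δ = 23.86°  ✓
  (0,5): δ = 77.98°  ·
  (0,6): δ = 147.96°  ·
  (1,2): δ = 129.25°  ·
  (1,3): δ = 27.12°  ✓
  (1,4): δ = 3.81°  ✓
  (1,5): δ = 57.93°  ✓
  (1,6): δ = 127.91°  ·
  (2,3): δ = 77.87°  ·
  (2,4): δ = 46.95°  ✓
  (2,5): δ = 7.17°  ✓
  (2,6): δ = 77.16°  ·
  (3,4): δ = 149.08°  ·
  (3,5): δ = 94.96°  ·
  (3,6): δ = 24.97°  ✓
  (4,5): δ = 125.88°  ·
  (4,6): δ = 55.90°  ✓
  (5,6): δ = 110.02°  ·
antipodal pairs: 9

count = 9; pairs: (0,3), (0,4), (1,3), (1,4), (1,5), (2,4), (2,5), (3,6), (4,6)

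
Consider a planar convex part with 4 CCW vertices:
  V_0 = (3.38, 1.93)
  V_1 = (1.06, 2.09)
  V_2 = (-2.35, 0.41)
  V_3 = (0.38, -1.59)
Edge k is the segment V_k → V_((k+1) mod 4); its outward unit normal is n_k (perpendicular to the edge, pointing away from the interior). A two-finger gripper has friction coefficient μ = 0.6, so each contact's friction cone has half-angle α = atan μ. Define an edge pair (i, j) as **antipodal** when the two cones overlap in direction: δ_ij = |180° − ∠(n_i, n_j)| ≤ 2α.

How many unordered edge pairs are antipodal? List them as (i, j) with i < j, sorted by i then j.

α = atan 0.6 = 30.96°;  2α = 61.93°
n_0 = (+0.0688, +0.9976)
n_1 = (-0.4419, +0.8970)
n_2 = (-0.5910, -0.8067)
n_3 = (+0.7611, -0.6487)
  (0,1): δ = 149.83°  ·
  (0,2): δ = 32.28°  ✓
  (0,3): δ = 53.51°  ✓
  (1,2): δ = 62.45°  ·
  (1,3): δ = 23.33°  ✓
  (2,3): δ = 94.21°  ·
antipodal pairs: 3

count = 3; pairs: (0,2), (0,3), (1,3)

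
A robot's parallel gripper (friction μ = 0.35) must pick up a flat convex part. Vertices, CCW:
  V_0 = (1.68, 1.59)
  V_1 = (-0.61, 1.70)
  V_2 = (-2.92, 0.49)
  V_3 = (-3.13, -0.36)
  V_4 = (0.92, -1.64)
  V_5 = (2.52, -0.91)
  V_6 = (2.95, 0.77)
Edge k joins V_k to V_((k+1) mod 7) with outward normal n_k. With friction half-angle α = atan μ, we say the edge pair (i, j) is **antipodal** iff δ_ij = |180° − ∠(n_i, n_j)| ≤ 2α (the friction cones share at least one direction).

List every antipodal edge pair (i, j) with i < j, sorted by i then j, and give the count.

count = 5; pairs: (0,3), (0,4), (1,4), (2,5), (3,6)

α = atan 0.35 = 19.29°;  2α = 38.58°
n_0 = (+0.0480, +0.9988)
n_1 = (-0.4640, +0.8858)
n_2 = (-0.9708, +0.2398)
n_3 = (-0.3014, -0.9535)
n_4 = (+0.4151, -0.9098)
n_5 = (+0.9688, -0.2480)
n_6 = (+0.5424, +0.8401)
  (0,1): δ = 149.60°  ·
  (0,2): δ = 101.13°  ·
  (0,3): δ = 14.79°  ✓
  (0,4): δ = 27.27°  ✓
  (0,5): δ = 78.39°  ·
  (0,6): δ = 149.90°  ·
  (1,2): δ = 131.52°  ·
  (1,3): δ = 45.19°  ·
  (1,4): δ = 3.12°  ✓
  (1,5): δ = 48.00°  ·
  (1,6): δ = 119.50°  ·
  (2,3): δ = 93.66°  ·
  (2,4): δ = 51.60°  ·
  (2,5): δ = 0.48°  ✓
  (2,6): δ = 71.03°  ·
  (3,4): δ = 137.94°  ·
  (3,5): δ = 86.82°  ·
  (3,6): δ = 15.31°  ✓
  (4,5): δ = 128.88°  ·
  (4,6): δ = 57.37°  ·
  (5,6): δ = 108.49°  ·
antipodal pairs: 5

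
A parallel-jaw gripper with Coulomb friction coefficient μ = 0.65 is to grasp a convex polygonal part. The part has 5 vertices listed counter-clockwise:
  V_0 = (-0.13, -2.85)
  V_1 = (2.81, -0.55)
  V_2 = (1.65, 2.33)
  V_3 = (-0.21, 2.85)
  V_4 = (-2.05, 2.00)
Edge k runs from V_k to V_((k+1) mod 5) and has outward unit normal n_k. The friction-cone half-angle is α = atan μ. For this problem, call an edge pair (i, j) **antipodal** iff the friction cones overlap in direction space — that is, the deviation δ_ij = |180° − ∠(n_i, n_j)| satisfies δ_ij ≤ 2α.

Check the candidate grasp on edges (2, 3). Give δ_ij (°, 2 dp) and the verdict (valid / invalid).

α = atan 0.65 = 33.02°;  2α = 66.05°
edge 2: e_2 = (-1.86, +0.52);  n_2 = (+0.2692, +0.9631)
edge 3: e_3 = (-1.84, -0.85);  n_3 = (-0.4194, +0.9078)
∠(n_2, n_3) = 40.41°
δ = |180° − 40.41°| = 139.59°
139.59° > 2α = 66.05°  →  invalid

δ = 139.59°, invalid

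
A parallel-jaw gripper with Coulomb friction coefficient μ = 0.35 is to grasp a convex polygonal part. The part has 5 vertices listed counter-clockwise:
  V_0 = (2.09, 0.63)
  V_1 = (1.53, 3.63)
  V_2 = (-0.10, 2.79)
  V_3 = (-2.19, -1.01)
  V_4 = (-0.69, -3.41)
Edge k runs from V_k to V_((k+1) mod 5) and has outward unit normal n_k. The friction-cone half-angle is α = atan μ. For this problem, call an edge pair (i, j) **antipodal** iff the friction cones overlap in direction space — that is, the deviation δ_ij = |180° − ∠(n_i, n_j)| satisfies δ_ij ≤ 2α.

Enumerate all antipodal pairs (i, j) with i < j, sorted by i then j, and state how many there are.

α = atan 0.35 = 19.29°;  2α = 38.58°
n_0 = (+0.9830, +0.1835)
n_1 = (-0.4581, +0.8889)
n_2 = (-0.8762, +0.4819)
n_3 = (-0.8480, -0.5300)
n_4 = (+0.8238, -0.5669)
  (0,1): δ = 73.31°  ·
  (0,2): δ = 39.38°  ·
  (0,3): δ = 21.43°  ✓
  (0,4): δ = 134.89°  ·
  (1,2): δ = 146.07°  ·
  (1,3): δ = 85.26°  ·
  (1,4): δ = 28.20°  ✓
  (2,3): δ = 119.18°  ·
  (2,4): δ = 5.72°  ✓
  (3,4): δ = 66.54°  ·
antipodal pairs: 3

count = 3; pairs: (0,3), (1,4), (2,4)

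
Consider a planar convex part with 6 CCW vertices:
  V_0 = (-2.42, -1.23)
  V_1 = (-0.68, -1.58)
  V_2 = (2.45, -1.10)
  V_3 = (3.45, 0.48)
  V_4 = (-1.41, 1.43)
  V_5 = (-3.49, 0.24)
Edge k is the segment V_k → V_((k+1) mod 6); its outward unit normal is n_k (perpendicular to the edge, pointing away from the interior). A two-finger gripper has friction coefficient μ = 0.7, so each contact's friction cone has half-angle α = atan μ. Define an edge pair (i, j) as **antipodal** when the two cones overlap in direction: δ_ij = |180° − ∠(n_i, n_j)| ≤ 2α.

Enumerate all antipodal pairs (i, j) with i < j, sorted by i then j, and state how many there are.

count = 8; pairs: (0,3), (0,4), (1,3), (1,4), (2,3), (2,4), (2,5), (3,5)

α = atan 0.7 = 34.99°;  2α = 69.98°
n_0 = (-0.1972, -0.9804)
n_1 = (+0.1516, -0.9884)
n_2 = (+0.8450, -0.5348)
n_3 = (+0.1918, +0.9814)
n_4 = (-0.4966, +0.8680)
n_5 = (-0.8085, -0.5885)
  (0,1): δ = 159.91°  ·
  (0,2): δ = 110.96°  ·
  (0,3): δ = 0.31°  ✓
  (0,4): δ = 41.15°  ✓
  (0,5): δ = 137.42°  ·
  (1,2): δ = 131.05°  ·
  (1,3): δ = 19.78°  ✓
  (1,4): δ = 21.06°  ✓
  (1,5): δ = 117.33°  ·
  (2,3): δ = 68.73°  ✓
  (2,4): δ = 27.90°  ✓
  (2,5): δ = 68.38°  ✓
  (3,4): δ = 139.17°  ·
  (3,5): δ = 42.89°  ✓
  (4,5): δ = 83.72°  ·
antipodal pairs: 8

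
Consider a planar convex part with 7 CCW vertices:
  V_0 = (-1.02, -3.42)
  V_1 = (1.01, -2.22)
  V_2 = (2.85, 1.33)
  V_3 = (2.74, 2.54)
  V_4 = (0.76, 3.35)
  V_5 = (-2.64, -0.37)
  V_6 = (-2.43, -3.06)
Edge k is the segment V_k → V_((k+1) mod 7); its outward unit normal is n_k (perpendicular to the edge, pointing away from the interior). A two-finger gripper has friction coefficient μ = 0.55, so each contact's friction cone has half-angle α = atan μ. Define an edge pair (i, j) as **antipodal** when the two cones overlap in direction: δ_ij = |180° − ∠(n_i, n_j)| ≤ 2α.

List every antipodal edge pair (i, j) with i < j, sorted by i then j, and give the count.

count = 7; pairs: (0,3), (0,4), (1,4), (1,5), (2,4), (2,5), (3,6)

α = atan 0.55 = 28.81°;  2α = 57.62°
n_0 = (+0.5089, -0.8608)
n_1 = (+0.8878, -0.4602)
n_2 = (+0.9959, +0.0905)
n_3 = (+0.3786, +0.9255)
n_4 = (-0.7381, +0.6746)
n_5 = (-0.9970, -0.0778)
n_6 = (-0.2474, -0.9689)
  (0,1): δ = 147.99°  ·
  (0,2): δ = 115.39°  ·
  (0,3): δ = 52.84°  ✓
  (0,4): δ = 16.98°  ✓
  (0,5): δ = 63.88°  ·
  (0,6): δ = 135.09°  ·
  (1,2): δ = 147.41°  ·
  (1,3): δ = 84.85°  ·
  (1,4): δ = 15.03°  ✓
  (1,5): δ = 31.86°  ✓
  (1,6): δ = 103.08°  ·
  (2,3): δ = 117.44°  ·
  (2,4): δ = 47.62°  ✓
  (2,5): δ = 0.73°  ✓
  (2,6): δ = 70.48°  ·
  (3,4): δ = 110.18°  ·
  (3,5): δ = 63.29°  ·
  (3,6): δ = 7.93°  ✓
  (4,5): δ = 133.11°  ·
  (4,6): δ = 61.90°  ·
  (5,6): δ = 108.79°  ·
antipodal pairs: 7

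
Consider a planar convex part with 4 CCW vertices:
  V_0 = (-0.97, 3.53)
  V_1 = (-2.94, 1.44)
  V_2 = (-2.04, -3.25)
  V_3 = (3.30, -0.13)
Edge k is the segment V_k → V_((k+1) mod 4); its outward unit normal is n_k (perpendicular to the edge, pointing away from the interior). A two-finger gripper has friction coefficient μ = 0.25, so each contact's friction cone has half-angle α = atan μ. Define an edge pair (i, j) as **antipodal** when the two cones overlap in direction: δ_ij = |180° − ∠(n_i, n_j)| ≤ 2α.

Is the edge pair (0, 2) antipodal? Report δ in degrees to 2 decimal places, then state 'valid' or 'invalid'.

δ = 16.40°, valid

α = atan 0.25 = 14.04°;  2α = 28.07°
edge 0: e_0 = (-1.97, -2.09);  n_0 = (-0.7277, +0.6859)
edge 2: e_2 = (+5.34, +3.12);  n_2 = (+0.5045, -0.8634)
∠(n_0, n_2) = 163.60°
δ = |180° − 163.60°| = 16.40°
16.40° ≤ 2α = 28.07°  →  valid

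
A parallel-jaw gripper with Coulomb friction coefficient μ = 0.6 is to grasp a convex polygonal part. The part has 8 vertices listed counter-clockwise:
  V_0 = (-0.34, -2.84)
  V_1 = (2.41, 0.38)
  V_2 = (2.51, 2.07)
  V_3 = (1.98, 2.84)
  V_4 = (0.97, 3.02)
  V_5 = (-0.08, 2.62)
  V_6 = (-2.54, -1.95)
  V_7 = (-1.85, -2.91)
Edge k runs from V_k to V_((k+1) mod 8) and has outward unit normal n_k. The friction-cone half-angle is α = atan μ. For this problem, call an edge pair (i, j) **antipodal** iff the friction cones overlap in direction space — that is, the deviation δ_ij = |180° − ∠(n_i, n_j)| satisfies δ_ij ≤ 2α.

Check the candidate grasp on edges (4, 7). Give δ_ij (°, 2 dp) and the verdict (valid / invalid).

δ = 18.20°, valid

α = atan 0.6 = 30.96°;  2α = 61.93°
edge 4: e_4 = (-1.05, -0.40);  n_4 = (-0.3560, +0.9345)
edge 7: e_7 = (+1.51, +0.07);  n_7 = (+0.0463, -0.9989)
∠(n_4, n_7) = 161.80°
δ = |180° − 161.80°| = 18.20°
18.20° ≤ 2α = 61.93°  →  valid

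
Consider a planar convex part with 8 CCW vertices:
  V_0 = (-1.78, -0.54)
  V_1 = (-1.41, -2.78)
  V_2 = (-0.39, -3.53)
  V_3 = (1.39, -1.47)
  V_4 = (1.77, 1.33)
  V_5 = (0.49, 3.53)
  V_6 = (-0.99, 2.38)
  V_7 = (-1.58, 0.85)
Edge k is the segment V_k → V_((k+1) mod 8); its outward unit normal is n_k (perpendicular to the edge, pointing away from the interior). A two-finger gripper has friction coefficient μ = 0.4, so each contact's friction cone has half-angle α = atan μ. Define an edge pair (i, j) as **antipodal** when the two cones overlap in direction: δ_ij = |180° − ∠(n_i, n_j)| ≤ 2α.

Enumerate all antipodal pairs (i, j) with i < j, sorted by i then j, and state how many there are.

α = atan 0.4 = 21.80°;  2α = 43.60°
n_0 = (-0.9866, -0.1630)
n_1 = (-0.5924, -0.8057)
n_2 = (+0.7567, -0.6538)
n_3 = (+0.9909, -0.1345)
n_4 = (+0.8643, +0.5029)
n_5 = (-0.6136, +0.7896)
n_6 = (-0.9330, +0.3598)
n_7 = (-0.9898, +0.1424)
  (0,1): δ = 135.71°  ·
  (0,2): δ = 50.21°  ·
  (0,3): δ = 17.11°  ✓
  (0,4): δ = 20.81°  ✓
  (0,5): δ = 118.47°  ·
  (0,6): δ = 149.53°  ·
  (0,7): δ = 162.43°  ·
  (1,2): δ = 94.50°  ·
  (1,3): δ = 61.40°  ·
  (1,4): δ = 23.48°  ✓
  (1,5): δ = 74.17°  ·
  (1,6): δ = 105.24°  ·
  (1,7): δ = 118.14°  ·
  (2,3): δ = 146.90°  ·
  (2,4): δ = 108.98°  ·
  (2,5): δ = 11.32°  ✓
  (2,6): δ = 19.74°  ✓
  (2,7): δ = 32.64°  ✓
  (3,4): δ = 142.08°  ·
  (3,5): δ = 44.42°  ·
  (3,6): δ = 13.36°  ✓
  (3,7): δ = 0.46°  ✓
  (4,5): δ = 82.34°  ·
  (4,6): δ = 51.28°  ·
  (4,7): δ = 38.38°  ✓
  (5,6): δ = 148.94°  ·
  (5,7): δ = 136.04°  ·
  (6,7): δ = 167.10°  ·
antipodal pairs: 9

count = 9; pairs: (0,3), (0,4), (1,4), (2,5), (2,6), (2,7), (3,6), (3,7), (4,7)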